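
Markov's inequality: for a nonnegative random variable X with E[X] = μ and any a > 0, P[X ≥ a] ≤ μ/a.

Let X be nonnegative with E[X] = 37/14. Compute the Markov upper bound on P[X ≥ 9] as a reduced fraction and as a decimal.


μ = E[X] = 37/14, a = 9.
Markov: P[X ≥ 9] ≤ μ/a = (37/14)/9 = 37/126.
Numerically: ≈ 0.293651.
(Since a = 9 > μ = 2.642857, the bound 37/126 is < 1 and informative.)

P[X ≥ 9] ≤ 37/126 ≈ 0.293651.


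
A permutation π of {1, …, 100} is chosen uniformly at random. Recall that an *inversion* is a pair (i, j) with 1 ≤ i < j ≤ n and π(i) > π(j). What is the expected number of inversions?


Write X = Σ X_I over the C(100, 2) = 4950 pairs i < j, with X_I the indicator of one inversion.
There are 4950 indicators.
For each fixed pair i < j, the values π(i) and π(j) are two distinct elements of {1, …, 100} in uniformly random order; by symmetry P[π(i) > π(j)] = 1/2.
By linearity: E[X] = 4950 · (1/2) = C(100, 2) · (1/2) = 4950/2 = 2475 ≈ 2475.000.

E[X] = 2475 = 2475.000.


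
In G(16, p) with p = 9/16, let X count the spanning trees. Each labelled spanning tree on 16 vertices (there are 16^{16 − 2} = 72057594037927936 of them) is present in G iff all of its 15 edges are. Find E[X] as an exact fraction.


K_16 has 16^{16 − 2} = 72057594037927936 labelled spanning trees.
For each such spanning tree H, let X_H = 1 if all 15 edges of H are present in G. Then P[X_H = 1] = p^{15} = (9/16)^{15} = 205891132094649/1152921504606846976.
By linearity of expectation: E[X] = Σ_H E[X_H] = 72057594037927936 · p^{15} = 72057594037927936 · 205891132094649/1152921504606846976 = 205891132094649/16.
Numerically: E[X] ≈ 1.287e+13.

E[X] = 72057594037927936 · (9/16)^{15} = 205891132094649/16 ≈ 1.287e+13.


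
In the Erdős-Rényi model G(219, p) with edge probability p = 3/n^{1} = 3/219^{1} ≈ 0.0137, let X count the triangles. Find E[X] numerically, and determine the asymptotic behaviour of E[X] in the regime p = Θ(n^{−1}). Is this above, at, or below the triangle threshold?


Number of potential triangles: C(219, 3) = 1726669.
Each occurs with probability p³ ≈ (0.0137)³ ≈ 2.57058e-06.
By linearity: E[X] = C(219, 3)·p³ ≈ 1726669 · 2.57058e-06 ≈ 4.439.
Here α = 1, so p = 3/n is exactly at the triangle threshold p ~ 1/n. Asymptotically E[X] → c³/6 = 3³/6 = 9/2 ≈ 4.500, a bounded constant. In this regime the triangle count is asymptotically Poisson(c³/6).

E[X] ≈ 4.439; in regime p = Θ(1/n^{1}) E[X] stays bounded (at the triangle threshold p ~ 1/n).


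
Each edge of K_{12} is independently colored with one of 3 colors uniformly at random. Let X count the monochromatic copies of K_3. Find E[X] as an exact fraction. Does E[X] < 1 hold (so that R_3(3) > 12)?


E[X] = C(12, 3) · 3^{1 − 3} = 220 · 3^{−2} = 220/9.
As a reduced fraction: E[X] = 220/9 ≈ 24.4444444.
Is E[X] < 1? NO.
Since E[X] ≥ 1, the first-moment bound is inconclusive at n = 12; it does NOT by itself certify R_3(3) > 12.

E[X] = 220/9 ≈ 24.4444444; E[X] ≥ 1; first-moment method inconclusive here.


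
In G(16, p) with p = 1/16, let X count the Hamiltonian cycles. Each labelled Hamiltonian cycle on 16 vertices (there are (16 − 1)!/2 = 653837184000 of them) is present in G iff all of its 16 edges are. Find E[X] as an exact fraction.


K_16 has (16 − 1)!/2 = 653837184000 labelled Hamiltonian cycles.
For each such Hamiltonian cycle H, let X_H = 1 if all 16 edges of H are present in G. Then P[X_H = 1] = p^{16} = (1/16)^{16} = 1/18446744073709551616.
Summing the indicators: E[X] = Σ_H E[X_H] = 653837184000 · p^{16} = 653837184000 · 1/18446744073709551616 = 638512875/18014398509481984.
Numerically: E[X] ≈ 3.54446e-08.

E[X] = 653837184000 · (1/16)^{16} = 638512875/18014398509481984 ≈ 3.54446e-08.


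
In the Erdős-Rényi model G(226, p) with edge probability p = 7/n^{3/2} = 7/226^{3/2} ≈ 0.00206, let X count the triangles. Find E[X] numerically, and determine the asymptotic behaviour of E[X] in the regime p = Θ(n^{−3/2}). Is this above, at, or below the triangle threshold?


Number of potential triangles: C(226, 3) = 1898400.
Each occurs with probability p³ ≈ (0.00206)³ ≈ 8.745933e-09.
By linearity: E[X] = C(226, 3)·p³ ≈ 1898400 · 8.745933e-09 ≈ 0.0166.
Since α = 3/2 > 1, p = c/n^{3/2} = o(1/n) is below the triangle threshold p ~ 1/n. Asymptotically E[X] ~ (c³/6)·n^{3(1−α)} = (7³/6)·n^{-1.5} → 0, so by Markov's inequality G has no triangles w.h.p.

E[X] ≈ 0.0166; in regime p = Θ(1/n^{3/2}) E[X] tends to 0 (below the triangle threshold p ~ 1/n).


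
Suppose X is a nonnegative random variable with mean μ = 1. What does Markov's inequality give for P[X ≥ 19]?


μ = E[X] = 1, a = 19.
Markov: P[X ≥ 19] ≤ μ/a = (1)/19 = 1/19.
Numerically: ≈ 0.052632.
(Since a = 19 > μ = 1.000000, the bound 1/19 is < 1 and informative.)

P[X ≥ 19] ≤ 1/19 ≈ 0.052632.


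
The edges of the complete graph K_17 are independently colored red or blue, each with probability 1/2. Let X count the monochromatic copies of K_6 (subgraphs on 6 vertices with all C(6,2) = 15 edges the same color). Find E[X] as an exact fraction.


Let X = Σ_S X_S over the C(17, 6) = 12376 subsets S of size 6, where X_S = 1 if the K_6 on S is monochromatic.
For a fixed S, the K_6 on S has C(6, 2) = 15 edges. P[all 15 edges red] = (1/2)^15, and likewise for blue, so P[monochromatic] = 2·(1/2)^15 = 2^{1 − 15} = 1/16384.
Summing: E[X] = C(17, 6) · 2^{1 − 15} = 12376 · 1/16384 = 1547/2048.
Numerically: E[X] ≈ 0.755.

E[X] = C(17,6)·2^(1−C(6,2)) = 1547/2048 ≈ 0.755.


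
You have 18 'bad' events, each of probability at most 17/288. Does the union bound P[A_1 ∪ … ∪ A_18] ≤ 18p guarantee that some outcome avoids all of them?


Union bound: P[∪_{i=1}^{18} A_i] ≤ Σ_i P[A_i] ≤ 18·p = 18·(17/288) = 17/16.
Numerically: 17/16 ≈ 1.062.
Is 17/16 < 1? NO.
Since the bound 17/16 is ≥ 1, the union bound is uninformative here; it does NOT by itself certify existence.

18·p = 17/16 ≈ 1.062; existence NOT certified by the union bound.


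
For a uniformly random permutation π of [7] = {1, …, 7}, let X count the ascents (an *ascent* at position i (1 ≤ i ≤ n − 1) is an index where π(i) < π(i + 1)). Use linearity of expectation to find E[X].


Write X = Σ X_I over i = 1, …, 6, with X_I the indicator of one ascent.
There are 6 indicators.
For each fixed i, the pair (π(i), π(i+1)) is a uniformly random ordered pair of distinct values from {1, …, 7}; by symmetry P[π(i) < π(i+1)] = 1/2.
By linearity: E[X] = 6 · (1/2) = (7 − 1) · (1/2) = 3 ≈ 3.000.

E[X] = 3 = 3.000.


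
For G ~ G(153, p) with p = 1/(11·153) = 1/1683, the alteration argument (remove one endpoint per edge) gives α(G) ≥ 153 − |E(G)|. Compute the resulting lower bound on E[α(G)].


E[|E(G)|] = C(153, 2)·p = 11628 · (1/1683) = 76/11.
E[α(G)] ≥ n − E[|E(G)|] = 153 − 76/11 = 1607/11.
Numerically: ≈ 146.0909.
(This is only a lower bound; the true E[α(G)] may be larger.)

E[α(G)] ≥ 1607/11 ≈ 146.0909.


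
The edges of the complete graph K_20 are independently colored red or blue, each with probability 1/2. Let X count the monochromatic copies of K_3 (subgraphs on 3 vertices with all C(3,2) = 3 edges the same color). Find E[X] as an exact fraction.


Let X = Σ_S X_S over the C(20, 3) = 1140 subsets S of size 3, where X_S = 1 if the K_3 on S is monochromatic.
For a fixed S, the K_3 on S has C(3, 2) = 3 edges. P[all 3 edges red] = (1/2)^3, and likewise for blue, so P[monochromatic] = 2·(1/2)^3 = 2^{1 − 3} = 1/4.
By linearity: E[X] = C(20, 3) · 2^{1 − 3} = 1140 · 1/4 = 285.
Numerically: E[X] ≈ 285.0000.

E[X] = C(20,3)·2^(1−C(3,2)) = 285 ≈ 285.0000.


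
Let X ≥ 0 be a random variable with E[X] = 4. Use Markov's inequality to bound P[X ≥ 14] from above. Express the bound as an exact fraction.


μ = E[X] = 4, a = 14.
Markov: P[X ≥ 14] ≤ μ/a = (4)/14 = 2/7.
Numerically: ≈ 0.286.
(Since a = 14 > μ = 4.000, the bound 2/7 is < 1 and informative.)

P[X ≥ 14] ≤ 2/7 ≈ 0.286.


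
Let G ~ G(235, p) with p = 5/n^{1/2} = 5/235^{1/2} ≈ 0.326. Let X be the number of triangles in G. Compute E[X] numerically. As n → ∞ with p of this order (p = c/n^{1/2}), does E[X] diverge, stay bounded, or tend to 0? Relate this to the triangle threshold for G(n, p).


Number of potential triangles: C(235, 3) = 2135445.
Each occurs with probability p³ ≈ (0.326)³ ≈ 3.46983e-02.
By linearity: E[X] = C(235, 3)·p³ ≈ 2135445 · 3.46983e-02 ≈ 74096.315.
Since α = 1/2 < 1, p = c/n^{1/2} ≫ 1/n is above the triangle threshold p ~ 1/n. Asymptotically E[X] ~ (c³/6)·n^{3(1−α)} = (5³/6)·n^{1.5} → ∞; triangles are abundant w.h.p.

E[X] ≈ 74096.315; in regime p = Θ(1/n^{1/2}) E[X] diverges (above the triangle threshold p ~ 1/n).


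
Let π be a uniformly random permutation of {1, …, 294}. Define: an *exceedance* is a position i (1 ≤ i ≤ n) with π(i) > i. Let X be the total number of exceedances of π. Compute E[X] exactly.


Write X = Σ_{i=1}^{294} X_i, where X_i = 1_{π(i) > i}.
For each fixed i, π(i) is uniform over {1, …, 294} (marginal of a uniform permutation), so P[π(i) > i] = (n − i)/n. Summing: Σ_{i=1}^{294} (n − i)/n = (0 + 1 + … + 293)/294 = 294(294 − 1)/(2·294) = (294 − 1)/2.
Hence E[X] = Σ_{i=1}^{294} (294 − i)/294 = 293/2 ≈ 146.500000.

E[X] = 293/2 = 146.500000.


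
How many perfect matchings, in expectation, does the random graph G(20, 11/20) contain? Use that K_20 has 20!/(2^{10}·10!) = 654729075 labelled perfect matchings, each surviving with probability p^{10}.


K_20 has 20!/(2^{10}·10!) = 654729075 labelled perfect matchings.
For each such perfect matching H, let X_H = 1 if all 10 edges of H are present in G. Then P[X_H = 1] = p^{10} = (11/20)^{10} = 25937424601/10240000000000.
By linearity of expectation: E[X] = Σ_H E[X_H] = 654729075 · p^{10} = 654729075 · 25937424601/10240000000000 = 679279440675798963/409600000000.
Numerically: E[X] ≈ 1.658e+06.

E[X] = 654729075 · (11/20)^{10} = 679279440675798963/409600000000 ≈ 1.658e+06.


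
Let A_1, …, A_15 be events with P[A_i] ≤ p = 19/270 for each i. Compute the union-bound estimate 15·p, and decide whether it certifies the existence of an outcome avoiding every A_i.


Union bound: P[∪_{i=1}^{15} A_i] ≤ Σ_i P[A_i] ≤ 15·p = 15·(19/270) = 19/18.
Numerically: 19/18 ≈ 1.0555556.
Is 19/18 < 1? NO.
Since the bound 19/18 is ≥ 1, the union bound is uninformative here; it does NOT by itself certify existence.

15·p = 19/18 ≈ 1.0555556; existence NOT certified by the union bound.


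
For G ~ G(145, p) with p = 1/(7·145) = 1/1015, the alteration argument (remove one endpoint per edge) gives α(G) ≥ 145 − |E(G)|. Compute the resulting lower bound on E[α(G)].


E[|E(G)|] = C(145, 2)·p = 10440 · (1/1015) = 72/7.
E[α(G)] ≥ n − E[|E(G)|] = 145 − 72/7 = 943/7.
Numerically: ≈ 134.714286.
(This is only a lower bound; the true E[α(G)] may be larger.)

E[α(G)] ≥ 943/7 ≈ 134.714286.


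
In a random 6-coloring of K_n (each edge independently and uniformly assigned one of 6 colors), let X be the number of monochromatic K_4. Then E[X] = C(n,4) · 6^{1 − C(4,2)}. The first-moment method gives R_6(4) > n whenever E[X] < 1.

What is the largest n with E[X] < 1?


We need C(n, 4) · 6^{1 − 6} < 1, i.e. C(n, 4) < 6^{6 − 1} = 7776.
Check values of n near the boundary:
  n = 16: C(16, 4) = 1820; 1820 < 7776? YES
  n = 17: C(17, 4) = 2380; 2380 < 7776? YES
  n = 18: C(18, 4) = 3060; 3060 < 7776? YES
  n = 19: C(19, 4) = 3876; 3876 < 7776? YES
  n = 20: C(20, 4) = 4845; 4845 < 7776? YES
  n = 21: C(21, 4) = 5985; 5985 < 7776? YES
  n = 22: C(22, 4) = 7315; 7315 < 7776? YES
  n = 23: C(23, 4) = 8855; 8855 < 7776? NO
  n = 24: C(24, 4) = 10626; 10626 < 7776? NO
The largest n with C(n, 4) < 7776 is n = 22 (where E[X] = 7315/7776 ≈ 0.940715). Hence R_6(4) > 22, i.e. R_6(4) ≥ 23.

Largest n = 22; hence R_6(4) > 22.


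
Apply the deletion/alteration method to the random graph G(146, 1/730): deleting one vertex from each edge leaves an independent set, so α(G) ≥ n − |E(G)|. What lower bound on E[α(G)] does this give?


E[|E(G)|] = C(146, 2)·p = 10585 · (1/730) = 29/2.
E[α(G)] ≥ n − E[|E(G)|] = 146 − 29/2 = 263/2.
Numerically: ≈ 131.500.
(This is only a lower bound; the true E[α(G)] may be larger.)

E[α(G)] ≥ 263/2 ≈ 131.500.


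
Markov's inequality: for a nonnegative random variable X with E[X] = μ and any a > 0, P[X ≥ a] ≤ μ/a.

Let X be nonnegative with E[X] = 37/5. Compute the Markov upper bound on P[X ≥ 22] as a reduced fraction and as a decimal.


μ = E[X] = 37/5, a = 22.
Markov: P[X ≥ 22] ≤ μ/a = (37/5)/22 = 37/110.
Numerically: ≈ 0.336.
(Since a = 22 > μ = 7.400, the bound 37/110 is < 1 and informative.)

P[X ≥ 22] ≤ 37/110 ≈ 0.336.


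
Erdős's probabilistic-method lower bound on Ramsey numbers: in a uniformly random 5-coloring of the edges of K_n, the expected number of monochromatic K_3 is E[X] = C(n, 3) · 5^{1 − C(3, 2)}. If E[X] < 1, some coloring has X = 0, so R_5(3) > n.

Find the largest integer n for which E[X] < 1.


We need C(n, 3) · 5^{1 − 3} < 1, i.e. C(n, 3) < 5^{3 − 1} = 25.
Check values of n near the boundary:
  n = 3: C(3, 3) = 1; 1 < 25? YES
  n = 4: C(4, 3) = 4; 4 < 25? YES
  n = 5: C(5, 3) = 10; 10 < 25? YES
  n = 6: C(6, 3) = 20; 20 < 25? YES
  n = 7: C(7, 3) = 35; 35 < 25? NO
  n = 8: C(8, 3) = 56; 56 < 25? NO
  n = 9: C(9, 3) = 84; 84 < 25? NO
The largest n with C(n, 3) < 25 is n = 6 (where E[X] = 4/5 ≈ 0.8000000). Hence R_5(3) > 6, i.e. R_5(3) ≥ 7.

Largest n = 6; hence R_5(3) > 6.


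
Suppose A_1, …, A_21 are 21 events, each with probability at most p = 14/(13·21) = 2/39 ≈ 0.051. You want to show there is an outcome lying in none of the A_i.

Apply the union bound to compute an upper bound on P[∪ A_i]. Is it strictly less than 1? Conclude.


Union bound: P[∪_{i=1}^{21} A_i] ≤ Σ_i P[A_i] ≤ 21·p = 21·(2/39) = 14/13.
Numerically: 14/13 ≈ 1.077.
Is 14/13 < 1? NO.
Since the bound 14/13 is ≥ 1, the union bound is uninformative here; it does NOT by itself certify existence.

21·p = 14/13 ≈ 1.077; existence NOT certified by the union bound.


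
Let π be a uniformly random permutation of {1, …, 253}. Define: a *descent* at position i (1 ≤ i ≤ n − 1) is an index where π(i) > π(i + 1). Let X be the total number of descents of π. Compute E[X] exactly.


Write X = Σ X_I over i = 1, …, 252, with X_I the indicator of one descent.
There are 252 indicators.
For each fixed i, the pair (π(i), π(i+1)) is a uniformly random ordered pair of distinct values from {1, …, 253}; by symmetry P[π(i) > π(i+1)] = 1/2.
By linearity: E[X] = 252 · (1/2) = (253 − 1) · (1/2) = 126 ≈ 126.00000.

E[X] = 126 = 126.00000.


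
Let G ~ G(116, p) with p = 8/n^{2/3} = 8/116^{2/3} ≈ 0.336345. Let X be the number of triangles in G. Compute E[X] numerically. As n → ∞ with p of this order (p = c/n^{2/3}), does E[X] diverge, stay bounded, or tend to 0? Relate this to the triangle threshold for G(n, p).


Number of potential triangles: C(116, 3) = 253460.
Each occurs with probability p³ ≈ (0.336345)³ ≈ 3.80499405e-02.
By linearity: E[X] = C(116, 3)·p³ ≈ 253460 · 3.80499405e-02 ≈ 9644.137931.
Since α = 2/3 < 1, p = c/n^{2/3} ≫ 1/n is above the triangle threshold p ~ 1/n. Asymptotically E[X] ~ (c³/6)·n^{3(1−α)} = (8³/6)·n^{1} → ∞; triangles are abundant w.h.p.

E[X] ≈ 9644.137931; in regime p = Θ(1/n^{2/3}) E[X] diverges (above the triangle threshold p ~ 1/n).


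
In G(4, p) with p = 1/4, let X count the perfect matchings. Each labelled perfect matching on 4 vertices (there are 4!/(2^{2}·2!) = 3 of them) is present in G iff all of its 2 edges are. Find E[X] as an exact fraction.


K_4 has 4!/(2^{2}·2!) = 3 labelled perfect matchings.
For each such perfect matching H, let X_H = 1 if all 2 edges of H are present in G. Then P[X_H = 1] = p^{2} = (1/4)^{2} = 1/16.
By linearity of expectation: E[X] = Σ_H E[X_H] = 3 · p^{2} = 3 · 1/16 = 3/16.
Numerically: E[X] ≈ 0.188.

E[X] = 3 · (1/4)^{2} = 3/16 ≈ 0.188.


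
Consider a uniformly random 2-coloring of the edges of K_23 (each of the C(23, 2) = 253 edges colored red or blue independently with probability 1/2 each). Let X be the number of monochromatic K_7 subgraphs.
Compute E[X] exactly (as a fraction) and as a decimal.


Let X = Σ_S X_S over the C(23, 7) = 245157 subsets S of size 7, where X_S = 1 if the K_7 on S is monochromatic.
For a fixed S, the K_7 on S has C(7, 2) = 21 edges. P[all 21 edges red] = (1/2)^21, and likewise for blue, so P[monochromatic] = 2·(1/2)^21 = 2^{1 − 21} = 1/1048576.
By linearity: E[X] = C(23, 7) · 2^{1 − 21} = 245157 · 1/1048576 = 245157/1048576.
Numerically: E[X] ≈ 0.233800.

E[X] = C(23,7)·2^(1−C(7,2)) = 245157/1048576 ≈ 0.233800.


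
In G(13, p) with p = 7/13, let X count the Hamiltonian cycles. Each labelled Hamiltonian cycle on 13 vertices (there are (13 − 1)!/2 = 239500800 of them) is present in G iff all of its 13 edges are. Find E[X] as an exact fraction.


K_13 has (13 − 1)!/2 = 239500800 labelled Hamiltonian cycles.
For each such Hamiltonian cycle H, let X_H = 1 if all 13 edges of H are present in G. Then P[X_H = 1] = p^{13} = (7/13)^{13} = 96889010407/302875106592253.
By linearity of expectation: E[X] = Σ_H E[X_H] = 239500800 · p^{13} = 239500800 · 96889010407/302875106592253 = 23204995503684825600/302875106592253.
Numerically: E[X] ≈ 7.66e+04.

E[X] = 239500800 · (7/13)^{13} = 23204995503684825600/302875106592253 ≈ 7.66e+04.


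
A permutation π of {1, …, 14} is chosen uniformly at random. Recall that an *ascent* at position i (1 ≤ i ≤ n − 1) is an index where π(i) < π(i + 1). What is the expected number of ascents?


Write X = Σ X_I over i = 1, …, 13, with X_I the indicator of one ascent.
There are 13 indicators.
For each fixed i, the pair (π(i), π(i+1)) is a uniformly random ordered pair of distinct values from {1, …, 14}; by symmetry P[π(i) < π(i+1)] = 1/2.
By linearity: E[X] = 13 · (1/2) = (14 − 1) · (1/2) = 13/2 ≈ 6.50000.

E[X] = 13/2 = 6.50000.


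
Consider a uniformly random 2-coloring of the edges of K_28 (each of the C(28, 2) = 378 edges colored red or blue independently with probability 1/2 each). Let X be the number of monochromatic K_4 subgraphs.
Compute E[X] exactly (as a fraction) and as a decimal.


Let X = Σ_S X_S over the C(28, 4) = 20475 subsets S of size 4, where X_S = 1 if the K_4 on S is monochromatic.
For a fixed S, the K_4 on S has C(4, 2) = 6 edges. P[all 6 edges red] = (1/2)^6, and likewise for blue, so P[monochromatic] = 2·(1/2)^6 = 2^{1 − 6} = 1/32.
By linearity: E[X] = C(28, 4) · 2^{1 − 6} = 20475 · 1/32 = 20475/32.
Numerically: E[X] ≈ 639.844.

E[X] = C(28,4)·2^(1−C(4,2)) = 20475/32 ≈ 639.844.


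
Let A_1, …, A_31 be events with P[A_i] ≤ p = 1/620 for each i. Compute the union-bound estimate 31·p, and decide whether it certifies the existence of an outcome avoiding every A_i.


Union bound: P[∪_{i=1}^{31} A_i] ≤ Σ_i P[A_i] ≤ 31·p = 31·(1/620) = 1/20.
Numerically: 1/20 ≈ 0.05000.
Is 1/20 < 1? YES.
Since P[∪ A_i] ≤ 1/20 < 1, the complement has P[∩ A_i^c] ≥ 1 − 1/20 = 19/20 > 0, so some outcome avoids every A_i.

31·p = 1/20 ≈ 0.05000; existence CERTIFIED by the union bound.


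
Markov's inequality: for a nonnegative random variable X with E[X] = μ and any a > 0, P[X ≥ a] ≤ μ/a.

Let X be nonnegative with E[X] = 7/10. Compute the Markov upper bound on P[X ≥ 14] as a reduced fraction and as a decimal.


μ = E[X] = 7/10, a = 14.
Markov: P[X ≥ 14] ≤ μ/a = (7/10)/14 = 1/20.
Numerically: ≈ 0.05000.
(Since a = 14 > μ = 0.70000, the bound 1/20 is < 1 and informative.)

P[X ≥ 14] ≤ 1/20 ≈ 0.05000.


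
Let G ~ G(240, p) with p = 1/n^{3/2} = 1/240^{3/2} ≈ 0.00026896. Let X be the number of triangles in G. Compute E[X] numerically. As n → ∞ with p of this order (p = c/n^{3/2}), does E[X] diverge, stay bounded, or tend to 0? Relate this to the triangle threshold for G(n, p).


Number of potential triangles: C(240, 3) = 2275280.
Each occurs with probability p³ ≈ (0.00026896)³ ≈ 1.9455814e-11.
By linearity: E[X] = C(240, 3)·p³ ≈ 2275280 · 1.9455814e-11 ≈ 0.00004.
Since α = 3/2 > 1, p = c/n^{3/2} = o(1/n) is below the triangle threshold p ~ 1/n. Asymptotically E[X] ~ (c³/6)·n^{3(1−α)} = (1³/6)·n^{-1.5} → 0, so by Markov's inequality G has no triangles w.h.p.

E[X] ≈ 0.00004; in regime p = Θ(1/n^{3/2}) E[X] tends to 0 (below the triangle threshold p ~ 1/n).


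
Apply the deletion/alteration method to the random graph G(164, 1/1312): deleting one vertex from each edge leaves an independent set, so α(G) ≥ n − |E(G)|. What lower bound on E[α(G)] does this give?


E[|E(G)|] = C(164, 2)·p = 13366 · (1/1312) = 163/16.
E[α(G)] ≥ n − E[|E(G)|] = 164 − 163/16 = 2461/16.
Numerically: ≈ 153.812500.
(This is only a lower bound; the true E[α(G)] may be larger.)

E[α(G)] ≥ 2461/16 ≈ 153.812500.


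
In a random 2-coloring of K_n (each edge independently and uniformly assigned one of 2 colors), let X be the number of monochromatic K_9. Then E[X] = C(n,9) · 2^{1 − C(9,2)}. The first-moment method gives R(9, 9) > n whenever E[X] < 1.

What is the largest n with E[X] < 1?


We need C(n, 9) · 2^{1 − 36} < 1, i.e. C(n, 9) < 2^{36 − 1} = 34359738368.
Check values of n near the boundary:
  n = 60: C(60, 9) = 14783142660; 14783142660 < 34359738368? YES
  n = 61: C(61, 9) = 17341763505; 17341763505 < 34359738368? YES
  n = 62: C(62, 9) = 20286591270; 20286591270 < 34359738368? YES
  n = 63: C(63, 9) = 23667689815; 23667689815 < 34359738368? YES
  n = 64: C(64, 9) = 27540584512; 27540584512 < 34359738368? YES
  n = 65: C(65, 9) = 31966749880; 31966749880 < 34359738368? YES
  n = 66: C(66, 9) = 37014131440; 37014131440 < 34359738368? NO
  n = 67: C(67, 9) = 42757703560; 42757703560 < 34359738368? NO
  n = 68: C(68, 9) = 49280065120; 49280065120 < 34359738368? NO
The largest n with C(n, 9) < 34359738368 is n = 65 (where E[X] = 3995843735/4294967296 ≈ 0.930355). Hence R(9, 9) > 65, i.e. R(9, 9) ≥ 66.

Largest n = 65; hence R(9, 9) > 65.


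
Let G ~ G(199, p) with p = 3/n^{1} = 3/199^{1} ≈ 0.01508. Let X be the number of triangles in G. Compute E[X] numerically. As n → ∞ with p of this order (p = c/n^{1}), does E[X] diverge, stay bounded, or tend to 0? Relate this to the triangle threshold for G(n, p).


Number of potential triangles: C(199, 3) = 1293699.
Each occurs with probability p³ ≈ (0.01508)³ ≈ 3.426136e-06.
By linearity: E[X] = C(199, 3)·p³ ≈ 1293699 · 3.426136e-06 ≈ 4.4324.
Here α = 1, so p = 3/n is exactly at the triangle threshold p ~ 1/n. Asymptotically E[X] → c³/6 = 3³/6 = 9/2 ≈ 4.5000, a bounded constant. In this regime the triangle count is asymptotically Poisson(c³/6).

E[X] ≈ 4.4324; in regime p = Θ(1/n^{1}) E[X] stays bounded (at the triangle threshold p ~ 1/n).


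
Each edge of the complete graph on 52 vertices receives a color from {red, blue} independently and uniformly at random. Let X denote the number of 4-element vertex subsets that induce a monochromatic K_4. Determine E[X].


Let X = Σ_S X_S over the C(52, 4) = 270725 subsets S of size 4, where X_S = 1 if the K_4 on S is monochromatic.
For a fixed S, the K_4 on S has C(4, 2) = 6 edges. P[all 6 edges red] = (1/2)^6, and likewise for blue, so P[monochromatic] = 2·(1/2)^6 = 2^{1 − 6} = 1/32.
By linearity: E[X] = C(52, 4) · 2^{1 − 6} = 270725 · 1/32 = 270725/32.
Numerically: E[X] ≈ 8460.156.

E[X] = C(52,4)·2^(1−C(4,2)) = 270725/32 ≈ 8460.156.


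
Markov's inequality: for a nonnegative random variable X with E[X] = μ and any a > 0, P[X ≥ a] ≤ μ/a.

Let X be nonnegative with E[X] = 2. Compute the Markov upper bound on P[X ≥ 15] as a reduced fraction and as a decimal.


μ = E[X] = 2, a = 15.
Markov: P[X ≥ 15] ≤ μ/a = (2)/15 = 2/15.
Numerically: ≈ 0.133333.
(Since a = 15 > μ = 2.000000, the bound 2/15 is < 1 and informative.)

P[X ≥ 15] ≤ 2/15 ≈ 0.133333.


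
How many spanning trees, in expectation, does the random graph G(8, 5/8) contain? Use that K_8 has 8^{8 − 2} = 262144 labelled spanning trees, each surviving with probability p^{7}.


K_8 has 8^{8 − 2} = 262144 labelled spanning trees.
For each such spanning tree H, let X_H = 1 if all 7 edges of H are present in G. Then P[X_H = 1] = p^{7} = (5/8)^{7} = 78125/2097152.
By linearity: E[X] = Σ_H E[X_H] = 262144 · p^{7} = 262144 · 78125/2097152 = 78125/8.
Numerically: E[X] ≈ 9.77e+03.

E[X] = 262144 · (5/8)^{7} = 78125/8 ≈ 9.77e+03.


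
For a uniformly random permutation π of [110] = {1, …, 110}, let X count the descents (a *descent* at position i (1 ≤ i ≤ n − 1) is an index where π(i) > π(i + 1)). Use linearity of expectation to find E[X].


Write X = Σ X_I over i = 1, …, 109, with X_I the indicator of one descent.
There are 109 indicators.
For each fixed i, the pair (π(i), π(i+1)) is a uniformly random ordered pair of distinct values from {1, …, 110}; by symmetry P[π(i) > π(i+1)] = 1/2.
By linearity: E[X] = 109 · (1/2) = (110 − 1) · (1/2) = 109/2 ≈ 54.5000.

E[X] = 109/2 = 54.5000.


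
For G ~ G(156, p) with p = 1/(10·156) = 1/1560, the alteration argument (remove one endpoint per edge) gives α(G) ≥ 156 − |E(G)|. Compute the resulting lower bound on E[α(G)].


E[|E(G)|] = C(156, 2)·p = 12090 · (1/1560) = 31/4.
E[α(G)] ≥ n − E[|E(G)|] = 156 − 31/4 = 593/4.
Numerically: ≈ 148.25000.
(This is only a lower bound; the true E[α(G)] may be larger.)

E[α(G)] ≥ 593/4 ≈ 148.25000.


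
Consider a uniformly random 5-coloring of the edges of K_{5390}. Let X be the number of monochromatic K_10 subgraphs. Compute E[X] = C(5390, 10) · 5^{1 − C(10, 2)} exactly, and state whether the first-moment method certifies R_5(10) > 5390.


E[X] = C(5390, 10) · 5^{1 − 45} = 5655833965919099070255434039753 · 5^{−44} = 5655833965919099070255434039753/5684341886080801486968994140625.
As a reduced fraction: E[X] = 5655833965919099070255434039753/5684341886080801486968994140625 ≈ 0.995.
Is E[X] < 1? YES.
Since E[X] < 1, there exists a 5-coloring of K_{5390} with no monochromatic K_10; hence R_5(10) > 5390.

E[X] = 5655833965919099070255434039753/5684341886080801486968994140625 ≈ 0.995; E[X] < 1, so R_5(10) > 5390.


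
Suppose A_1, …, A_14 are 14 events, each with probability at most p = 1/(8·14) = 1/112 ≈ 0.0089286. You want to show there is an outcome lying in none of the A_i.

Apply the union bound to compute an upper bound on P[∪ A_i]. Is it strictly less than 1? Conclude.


Union bound: P[∪_{i=1}^{14} A_i] ≤ Σ_i P[A_i] ≤ 14·p = 14·(1/112) = 1/8.
Numerically: 1/8 ≈ 0.1250000.
Is 1/8 < 1? YES.
Since P[∪ A_i] ≤ 1/8 < 1, the complement has P[∩ A_i^c] ≥ 1 − 1/8 = 7/8 > 0, so some outcome avoids every A_i.

14·p = 1/8 ≈ 0.1250000; existence CERTIFIED by the union bound.


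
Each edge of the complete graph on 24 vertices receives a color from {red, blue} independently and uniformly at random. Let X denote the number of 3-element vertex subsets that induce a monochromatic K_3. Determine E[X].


Let X = Σ_S X_S over the C(24, 3) = 2024 subsets S of size 3, where X_S = 1 if the K_3 on S is monochromatic.
For a fixed S, the K_3 on S has C(3, 2) = 3 edges. P[all 3 edges red] = (1/2)^3, and likewise for blue, so P[monochromatic] = 2·(1/2)^3 = 2^{1 − 3} = 1/4.
Summing: E[X] = C(24, 3) · 2^{1 − 3} = 2024 · 1/4 = 506.
Numerically: E[X] ≈ 506.000.

E[X] = C(24,3)·2^(1−C(3,2)) = 506 ≈ 506.000.


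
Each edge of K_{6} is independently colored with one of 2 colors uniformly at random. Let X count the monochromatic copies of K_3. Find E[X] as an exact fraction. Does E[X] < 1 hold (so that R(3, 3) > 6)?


E[X] = C(6, 3) · 2^{1 − 3} = 20 · 2^{−2} = 20/4.
As a reduced fraction: E[X] = 5 ≈ 5.0000.
Is E[X] < 1? NO.
Since E[X] ≥ 1, the first-moment bound is inconclusive at n = 6; it does NOT by itself certify R(3, 3) > 6.

E[X] = 5 ≈ 5.0000; E[X] ≥ 1; first-moment method inconclusive here.


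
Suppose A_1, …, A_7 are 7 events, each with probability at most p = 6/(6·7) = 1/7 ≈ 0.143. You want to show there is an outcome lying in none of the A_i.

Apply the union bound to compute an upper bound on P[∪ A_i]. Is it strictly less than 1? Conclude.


Union bound: P[∪_{i=1}^{7} A_i] ≤ Σ_i P[A_i] ≤ 7·p = 7·(1/7) = 1.
Numerically: 1 ≈ 1.000.
Is 1 < 1? NO.
Since the bound 1 is ≥ 1, the union bound is uninformative here; it does NOT by itself certify existence.

7·p = 1 ≈ 1.000; existence NOT certified by the union bound.


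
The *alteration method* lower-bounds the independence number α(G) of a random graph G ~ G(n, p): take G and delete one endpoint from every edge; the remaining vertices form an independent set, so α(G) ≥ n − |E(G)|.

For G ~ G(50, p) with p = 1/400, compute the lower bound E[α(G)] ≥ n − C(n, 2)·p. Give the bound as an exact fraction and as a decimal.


E[|E(G)|] = C(50, 2)·p = 1225 · (1/400) = 49/16.
E[α(G)] ≥ n − E[|E(G)|] = 50 − 49/16 = 751/16.
Numerically: ≈ 46.938.
(This is only a lower bound; the true E[α(G)] may be larger.)

E[α(G)] ≥ 751/16 ≈ 46.938.


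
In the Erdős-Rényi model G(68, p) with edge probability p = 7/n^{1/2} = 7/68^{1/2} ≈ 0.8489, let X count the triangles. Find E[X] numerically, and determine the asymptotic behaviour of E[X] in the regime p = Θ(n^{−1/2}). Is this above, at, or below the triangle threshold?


Number of potential triangles: C(68, 3) = 50116.
Each occurs with probability p³ ≈ (0.8489)³ ≈ 6.116891e-01.
By linearity: E[X] = C(68, 3)·p³ ≈ 50116 · 6.116891e-01 ≈ 30655.4116.
Since α = 1/2 < 1, p = c/n^{1/2} ≫ 1/n is above the triangle threshold p ~ 1/n. Asymptotically E[X] ~ (c³/6)·n^{3(1−α)} = (7³/6)·n^{1.5} → ∞; triangles are abundant w.h.p.

E[X] ≈ 30655.4116; in regime p = Θ(1/n^{1/2}) E[X] diverges (above the triangle threshold p ~ 1/n).


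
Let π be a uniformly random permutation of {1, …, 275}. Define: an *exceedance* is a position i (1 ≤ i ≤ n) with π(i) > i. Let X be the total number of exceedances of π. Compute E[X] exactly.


Write X = Σ_{i=1}^{275} X_i, where X_i = 1_{π(i) > i}.
For each fixed i, π(i) is uniform over {1, …, 275} (marginal of a uniform permutation), so P[π(i) > i] = (n − i)/n. Summing: Σ_{i=1}^{275} (n − i)/n = (0 + 1 + … + 274)/275 = 275(275 − 1)/(2·275) = (275 − 1)/2.
Hence E[X] = Σ_{i=1}^{275} (275 − i)/275 = 137 ≈ 137.0000.

E[X] = 137 = 137.0000.


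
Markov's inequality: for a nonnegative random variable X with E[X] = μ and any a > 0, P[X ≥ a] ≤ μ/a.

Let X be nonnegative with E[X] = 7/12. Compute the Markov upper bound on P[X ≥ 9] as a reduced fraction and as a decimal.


μ = E[X] = 7/12, a = 9.
Markov: P[X ≥ 9] ≤ μ/a = (7/12)/9 = 7/108.
Numerically: ≈ 0.0648.
(Since a = 9 > μ = 0.5833, the bound 7/108 is < 1 and informative.)

P[X ≥ 9] ≤ 7/108 ≈ 0.0648.


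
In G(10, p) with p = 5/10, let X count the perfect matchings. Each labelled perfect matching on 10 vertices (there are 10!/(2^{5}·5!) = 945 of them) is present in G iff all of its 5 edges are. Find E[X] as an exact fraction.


K_10 has 10!/(2^{5}·5!) = 945 labelled perfect matchings.
For each such perfect matching H, let X_H = 1 if all 5 edges of H are present in G. Then P[X_H = 1] = p^{5} = (1/2)^{5} = 1/32.
Summing the indicators: E[X] = Σ_H E[X_H] = 945 · p^{5} = 945 · 1/32 = 945/32.
Numerically: E[X] ≈ 29.5312.

E[X] = 945 · (1/2)^{5} = 945/32 ≈ 29.5312.


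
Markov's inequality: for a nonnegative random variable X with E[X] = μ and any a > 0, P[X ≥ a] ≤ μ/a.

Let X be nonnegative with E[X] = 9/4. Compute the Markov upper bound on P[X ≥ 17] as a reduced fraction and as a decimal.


μ = E[X] = 9/4, a = 17.
Markov: P[X ≥ 17] ≤ μ/a = (9/4)/17 = 9/68.
Numerically: ≈ 0.132.
(Since a = 17 > μ = 2.250, the bound 9/68 is < 1 and informative.)

P[X ≥ 17] ≤ 9/68 ≈ 0.132.


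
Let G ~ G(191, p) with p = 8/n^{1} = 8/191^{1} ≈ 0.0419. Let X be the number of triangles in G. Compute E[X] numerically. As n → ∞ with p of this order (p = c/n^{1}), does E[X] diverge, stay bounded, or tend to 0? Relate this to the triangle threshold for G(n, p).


Number of potential triangles: C(191, 3) = 1143135.
Each occurs with probability p³ ≈ (0.0419)³ ≈ 7.34801e-05.
By linearity: E[X] = C(191, 3)·p³ ≈ 1143135 · 7.34801e-05 ≈ 83.998.
Here α = 1, so p = 8/n is exactly at the triangle threshold p ~ 1/n. Asymptotically E[X] → c³/6 = 8³/6 = 256/3 ≈ 85.333, a bounded constant. In this regime the triangle count is asymptotically Poisson(c³/6).

E[X] ≈ 83.998; in regime p = Θ(1/n^{1}) E[X] stays bounded (at the triangle threshold p ~ 1/n).


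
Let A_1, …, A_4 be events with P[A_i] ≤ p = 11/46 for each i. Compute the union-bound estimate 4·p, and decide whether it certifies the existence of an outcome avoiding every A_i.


Union bound: P[∪_{i=1}^{4} A_i] ≤ Σ_i P[A_i] ≤ 4·p = 4·(11/46) = 22/23.
Numerically: 22/23 ≈ 0.95652.
Is 22/23 < 1? YES.
Since P[∪ A_i] ≤ 22/23 < 1, the complement has P[∩ A_i^c] ≥ 1 − 22/23 = 1/23 > 0, so some outcome avoids every A_i.

4·p = 22/23 ≈ 0.95652; existence CERTIFIED by the union bound.


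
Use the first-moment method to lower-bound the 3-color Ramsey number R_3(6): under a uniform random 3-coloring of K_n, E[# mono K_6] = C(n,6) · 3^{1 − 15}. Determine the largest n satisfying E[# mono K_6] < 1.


We need C(n, 6) · 3^{1 − 15} < 1, i.e. C(n, 6) < 3^{15 − 1} = 4782969.
Check values of n near the boundary:
  n = 39: C(39, 6) = 3262623; 3262623 < 4782969? YES
  n = 40: C(40, 6) = 3838380; 3838380 < 4782969? YES
  n = 41: C(41, 6) = 4496388; 4496388 < 4782969? YES
  n = 42: C(42, 6) = 5245786; 5245786 < 4782969? NO
The largest n with C(n, 6) < 4782969 is n = 41 (where E[X] = 1498796/1594323 ≈ 0.940). Hence R_3(6) > 41, i.e. R_3(6) ≥ 42.

Largest n = 41; hence R_3(6) > 41.


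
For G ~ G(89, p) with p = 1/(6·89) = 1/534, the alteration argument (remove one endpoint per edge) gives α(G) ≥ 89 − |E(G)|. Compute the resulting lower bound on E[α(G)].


E[|E(G)|] = C(89, 2)·p = 3916 · (1/534) = 22/3.
E[α(G)] ≥ n − E[|E(G)|] = 89 − 22/3 = 245/3.
Numerically: ≈ 81.667.
(This is only a lower bound; the true E[α(G)] may be larger.)

E[α(G)] ≥ 245/3 ≈ 81.667.


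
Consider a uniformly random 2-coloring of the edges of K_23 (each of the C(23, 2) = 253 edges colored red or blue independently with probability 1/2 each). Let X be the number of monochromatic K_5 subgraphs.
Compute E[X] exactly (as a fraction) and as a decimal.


Let X = Σ_S X_S over the C(23, 5) = 33649 subsets S of size 5, where X_S = 1 if the K_5 on S is monochromatic.
For a fixed S, the K_5 on S has C(5, 2) = 10 edges. P[all 10 edges red] = (1/2)^10, and likewise for blue, so P[monochromatic] = 2·(1/2)^10 = 2^{1 − 10} = 1/512.
Summing: E[X] = C(23, 5) · 2^{1 − 10} = 33649 · 1/512 = 33649/512.
Numerically: E[X] ≈ 65.7207.

E[X] = C(23,5)·2^(1−C(5,2)) = 33649/512 ≈ 65.7207.


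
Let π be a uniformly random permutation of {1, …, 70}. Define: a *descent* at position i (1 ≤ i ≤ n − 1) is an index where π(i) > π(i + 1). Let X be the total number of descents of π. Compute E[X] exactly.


Write X = Σ X_I over i = 1, …, 69, with X_I the indicator of one descent.
There are 69 indicators.
For each fixed i, the pair (π(i), π(i+1)) is a uniformly random ordered pair of distinct values from {1, …, 70}; by symmetry P[π(i) > π(i+1)] = 1/2.
By linearity: E[X] = 69 · (1/2) = (70 − 1) · (1/2) = 69/2 ≈ 34.50000.

E[X] = 69/2 = 34.50000.


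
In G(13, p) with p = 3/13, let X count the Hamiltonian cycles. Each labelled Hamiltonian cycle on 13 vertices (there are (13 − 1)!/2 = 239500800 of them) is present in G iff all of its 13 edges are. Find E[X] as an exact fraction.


K_13 has (13 − 1)!/2 = 239500800 labelled Hamiltonian cycles.
For each such Hamiltonian cycle H, let X_H = 1 if all 13 edges of H are present in G. Then P[X_H = 1] = p^{13} = (3/13)^{13} = 1594323/302875106592253.
By linearity of expectation: E[X] = Σ_H E[X_H] = 239500800 · p^{13} = 239500800 · 1594323/302875106592253 = 381841633958400/302875106592253.
Numerically: E[X] ≈ 1.26072.

E[X] = 239500800 · (3/13)^{13} = 381841633958400/302875106592253 ≈ 1.26072.


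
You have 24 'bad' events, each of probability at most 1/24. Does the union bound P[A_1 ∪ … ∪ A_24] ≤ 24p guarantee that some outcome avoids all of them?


Union bound: P[∪_{i=1}^{24} A_i] ≤ Σ_i P[A_i] ≤ 24·p = 24·(1/24) = 1.
Numerically: 1 ≈ 1.0000000.
Is 1 < 1? NO.
Since the bound 1 is ≥ 1, the union bound is uninformative here; it does NOT by itself certify existence.

24·p = 1 ≈ 1.0000000; existence NOT certified by the union bound.


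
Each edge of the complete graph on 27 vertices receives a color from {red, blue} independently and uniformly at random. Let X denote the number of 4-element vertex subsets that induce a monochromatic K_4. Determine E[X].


Let X = Σ_S X_S over the C(27, 4) = 17550 subsets S of size 4, where X_S = 1 if the K_4 on S is monochromatic.
For a fixed S, the K_4 on S has C(4, 2) = 6 edges. P[all 6 edges red] = (1/2)^6, and likewise for blue, so P[monochromatic] = 2·(1/2)^6 = 2^{1 − 6} = 1/32.
Summing: E[X] = C(27, 4) · 2^{1 − 6} = 17550 · 1/32 = 8775/16.
Numerically: E[X] ≈ 548.437500.

E[X] = C(27,4)·2^(1−C(4,2)) = 8775/16 ≈ 548.437500.


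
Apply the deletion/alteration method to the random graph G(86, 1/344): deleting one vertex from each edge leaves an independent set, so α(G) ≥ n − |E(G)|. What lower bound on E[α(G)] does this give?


E[|E(G)|] = C(86, 2)·p = 3655 · (1/344) = 85/8.
E[α(G)] ≥ n − E[|E(G)|] = 86 − 85/8 = 603/8.
Numerically: ≈ 75.375000.
(This is only a lower bound; the true E[α(G)] may be larger.)

E[α(G)] ≥ 603/8 ≈ 75.375000.


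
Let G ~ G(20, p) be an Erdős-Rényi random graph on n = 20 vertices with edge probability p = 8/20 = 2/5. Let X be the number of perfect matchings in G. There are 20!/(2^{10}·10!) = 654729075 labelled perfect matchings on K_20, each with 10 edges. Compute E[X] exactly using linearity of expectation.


K_20 has 20!/(2^{10}·10!) = 654729075 labelled perfect matchings.
For each such perfect matching H, let X_H = 1 if all 10 edges of H are present in G. Then P[X_H = 1] = p^{10} = (2/5)^{10} = 1024/9765625.
By linearity: E[X] = Σ_H E[X_H] = 654729075 · p^{10} = 654729075 · 1024/9765625 = 26817702912/390625.
Numerically: E[X] ≈ 68653.

E[X] = 654729075 · (2/5)^{10} = 26817702912/390625 ≈ 68653.


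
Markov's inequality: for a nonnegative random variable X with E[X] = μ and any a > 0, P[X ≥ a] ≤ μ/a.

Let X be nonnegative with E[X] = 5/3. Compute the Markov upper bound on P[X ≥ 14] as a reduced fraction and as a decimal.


μ = E[X] = 5/3, a = 14.
Markov: P[X ≥ 14] ≤ μ/a = (5/3)/14 = 5/42.
Numerically: ≈ 0.119.
(Since a = 14 > μ = 1.667, the bound 5/42 is < 1 and informative.)

P[X ≥ 14] ≤ 5/42 ≈ 0.119.


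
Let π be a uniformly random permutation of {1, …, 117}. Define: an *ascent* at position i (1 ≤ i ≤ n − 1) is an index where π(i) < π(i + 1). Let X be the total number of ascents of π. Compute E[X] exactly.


Write X = Σ X_I over i = 1, …, 116, with X_I the indicator of one ascent.
There are 116 indicators.
For each fixed i, the pair (π(i), π(i+1)) is a uniformly random ordered pair of distinct values from {1, …, 117}; by symmetry P[π(i) < π(i+1)] = 1/2.
By linearity: E[X] = 116 · (1/2) = (117 − 1) · (1/2) = 58 ≈ 58.0000.

E[X] = 58 = 58.0000.


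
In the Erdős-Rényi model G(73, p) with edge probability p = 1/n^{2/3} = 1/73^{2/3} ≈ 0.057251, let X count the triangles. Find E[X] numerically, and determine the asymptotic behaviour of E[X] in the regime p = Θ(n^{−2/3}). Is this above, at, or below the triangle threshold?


Number of potential triangles: C(73, 3) = 62196.
Each occurs with probability p³ ≈ (0.057251)³ ≈ 1.8765247e-04.
By linearity: E[X] = C(73, 3)·p³ ≈ 62196 · 1.8765247e-04 ≈ 11.67123.
Since α = 2/3 < 1, p = c/n^{2/3} ≫ 1/n is above the triangle threshold p ~ 1/n. Asymptotically E[X] ~ (c³/6)·n^{3(1−α)} = (1³/6)·n^{1} → ∞; triangles are abundant w.h.p.

E[X] ≈ 11.67123; in regime p = Θ(1/n^{2/3}) E[X] diverges (above the triangle threshold p ~ 1/n).
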